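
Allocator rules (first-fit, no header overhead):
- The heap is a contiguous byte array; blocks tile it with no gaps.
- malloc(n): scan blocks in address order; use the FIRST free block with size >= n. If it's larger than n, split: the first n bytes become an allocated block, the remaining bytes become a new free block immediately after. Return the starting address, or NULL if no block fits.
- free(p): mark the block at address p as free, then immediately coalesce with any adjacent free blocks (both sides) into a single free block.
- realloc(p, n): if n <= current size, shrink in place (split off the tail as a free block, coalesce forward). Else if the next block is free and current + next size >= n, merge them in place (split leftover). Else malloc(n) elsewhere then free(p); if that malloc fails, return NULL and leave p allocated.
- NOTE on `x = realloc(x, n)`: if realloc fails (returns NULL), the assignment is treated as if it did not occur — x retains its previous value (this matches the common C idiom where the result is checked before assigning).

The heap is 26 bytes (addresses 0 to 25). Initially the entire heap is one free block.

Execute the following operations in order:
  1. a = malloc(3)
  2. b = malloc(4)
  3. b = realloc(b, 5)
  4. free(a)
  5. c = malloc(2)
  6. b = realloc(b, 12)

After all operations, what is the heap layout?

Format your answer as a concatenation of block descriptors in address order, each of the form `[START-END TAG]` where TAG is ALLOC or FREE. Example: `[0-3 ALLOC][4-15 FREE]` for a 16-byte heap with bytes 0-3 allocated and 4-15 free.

Answer: [0-1 ALLOC][2-2 FREE][3-14 ALLOC][15-25 FREE]

Derivation:
Op 1: a = malloc(3) -> a = 0; heap: [0-2 ALLOC][3-25 FREE]
Op 2: b = malloc(4) -> b = 3; heap: [0-2 ALLOC][3-6 ALLOC][7-25 FREE]
Op 3: b = realloc(b, 5) -> b = 3; heap: [0-2 ALLOC][3-7 ALLOC][8-25 FREE]
Op 4: free(a) -> (freed a); heap: [0-2 FREE][3-7 ALLOC][8-25 FREE]
Op 5: c = malloc(2) -> c = 0; heap: [0-1 ALLOC][2-2 FREE][3-7 ALLOC][8-25 FREE]
Op 6: b = realloc(b, 12) -> b = 3; heap: [0-1 ALLOC][2-2 FREE][3-14 ALLOC][15-25 FREE]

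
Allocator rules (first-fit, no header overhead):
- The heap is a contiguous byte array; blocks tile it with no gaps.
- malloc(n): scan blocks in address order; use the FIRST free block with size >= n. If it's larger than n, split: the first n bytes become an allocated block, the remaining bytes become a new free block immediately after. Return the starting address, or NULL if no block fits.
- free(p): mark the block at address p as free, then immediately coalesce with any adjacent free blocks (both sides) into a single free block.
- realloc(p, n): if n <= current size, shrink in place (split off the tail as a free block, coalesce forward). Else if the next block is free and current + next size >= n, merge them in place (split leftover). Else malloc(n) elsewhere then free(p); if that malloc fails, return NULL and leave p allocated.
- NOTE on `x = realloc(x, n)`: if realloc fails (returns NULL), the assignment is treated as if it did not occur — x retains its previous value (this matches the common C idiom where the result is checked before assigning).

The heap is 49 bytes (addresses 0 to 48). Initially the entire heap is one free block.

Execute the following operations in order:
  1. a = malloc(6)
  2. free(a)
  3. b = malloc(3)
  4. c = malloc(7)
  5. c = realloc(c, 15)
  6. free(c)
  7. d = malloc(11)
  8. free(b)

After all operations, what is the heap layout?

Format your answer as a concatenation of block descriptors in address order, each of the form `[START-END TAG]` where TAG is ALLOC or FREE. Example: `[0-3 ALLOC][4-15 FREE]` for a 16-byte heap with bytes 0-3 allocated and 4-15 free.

Op 1: a = malloc(6) -> a = 0; heap: [0-5 ALLOC][6-48 FREE]
Op 2: free(a) -> (freed a); heap: [0-48 FREE]
Op 3: b = malloc(3) -> b = 0; heap: [0-2 ALLOC][3-48 FREE]
Op 4: c = malloc(7) -> c = 3; heap: [0-2 ALLOC][3-9 ALLOC][10-48 FREE]
Op 5: c = realloc(c, 15) -> c = 3; heap: [0-2 ALLOC][3-17 ALLOC][18-48 FREE]
Op 6: free(c) -> (freed c); heap: [0-2 ALLOC][3-48 FREE]
Op 7: d = malloc(11) -> d = 3; heap: [0-2 ALLOC][3-13 ALLOC][14-48 FREE]
Op 8: free(b) -> (freed b); heap: [0-2 FREE][3-13 ALLOC][14-48 FREE]

Answer: [0-2 FREE][3-13 ALLOC][14-48 FREE]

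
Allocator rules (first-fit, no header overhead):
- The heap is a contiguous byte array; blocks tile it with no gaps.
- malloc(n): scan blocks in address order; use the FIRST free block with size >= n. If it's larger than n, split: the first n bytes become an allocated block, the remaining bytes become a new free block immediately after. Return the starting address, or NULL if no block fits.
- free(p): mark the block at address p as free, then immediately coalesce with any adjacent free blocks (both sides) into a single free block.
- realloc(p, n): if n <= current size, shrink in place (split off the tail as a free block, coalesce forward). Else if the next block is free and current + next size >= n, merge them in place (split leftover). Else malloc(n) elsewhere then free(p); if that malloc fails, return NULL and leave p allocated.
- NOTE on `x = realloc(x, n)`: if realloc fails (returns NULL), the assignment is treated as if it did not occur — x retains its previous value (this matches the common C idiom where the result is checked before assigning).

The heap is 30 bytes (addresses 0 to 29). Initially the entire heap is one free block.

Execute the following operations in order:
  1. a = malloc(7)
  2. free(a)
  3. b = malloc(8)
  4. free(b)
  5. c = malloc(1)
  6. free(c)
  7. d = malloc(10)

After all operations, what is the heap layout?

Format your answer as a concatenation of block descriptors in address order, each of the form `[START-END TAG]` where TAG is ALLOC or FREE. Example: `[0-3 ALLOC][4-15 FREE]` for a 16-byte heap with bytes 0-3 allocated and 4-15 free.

Op 1: a = malloc(7) -> a = 0; heap: [0-6 ALLOC][7-29 FREE]
Op 2: free(a) -> (freed a); heap: [0-29 FREE]
Op 3: b = malloc(8) -> b = 0; heap: [0-7 ALLOC][8-29 FREE]
Op 4: free(b) -> (freed b); heap: [0-29 FREE]
Op 5: c = malloc(1) -> c = 0; heap: [0-0 ALLOC][1-29 FREE]
Op 6: free(c) -> (freed c); heap: [0-29 FREE]
Op 7: d = malloc(10) -> d = 0; heap: [0-9 ALLOC][10-29 FREE]

Answer: [0-9 ALLOC][10-29 FREE]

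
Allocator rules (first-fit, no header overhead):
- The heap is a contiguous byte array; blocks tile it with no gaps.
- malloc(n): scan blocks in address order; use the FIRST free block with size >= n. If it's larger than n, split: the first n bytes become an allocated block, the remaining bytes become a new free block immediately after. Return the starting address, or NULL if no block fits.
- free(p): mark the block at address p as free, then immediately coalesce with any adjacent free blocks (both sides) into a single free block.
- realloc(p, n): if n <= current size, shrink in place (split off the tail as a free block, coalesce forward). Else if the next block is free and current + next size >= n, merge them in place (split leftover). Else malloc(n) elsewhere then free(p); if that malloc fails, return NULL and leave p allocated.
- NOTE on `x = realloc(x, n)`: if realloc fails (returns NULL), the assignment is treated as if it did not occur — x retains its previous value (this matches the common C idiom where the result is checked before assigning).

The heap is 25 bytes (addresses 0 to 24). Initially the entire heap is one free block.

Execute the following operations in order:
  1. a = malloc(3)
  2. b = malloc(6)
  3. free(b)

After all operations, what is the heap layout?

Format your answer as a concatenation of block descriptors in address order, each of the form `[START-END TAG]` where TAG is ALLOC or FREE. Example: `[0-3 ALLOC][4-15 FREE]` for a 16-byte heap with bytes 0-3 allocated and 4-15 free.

Op 1: a = malloc(3) -> a = 0; heap: [0-2 ALLOC][3-24 FREE]
Op 2: b = malloc(6) -> b = 3; heap: [0-2 ALLOC][3-8 ALLOC][9-24 FREE]
Op 3: free(b) -> (freed b); heap: [0-2 ALLOC][3-24 FREE]

Answer: [0-2 ALLOC][3-24 FREE]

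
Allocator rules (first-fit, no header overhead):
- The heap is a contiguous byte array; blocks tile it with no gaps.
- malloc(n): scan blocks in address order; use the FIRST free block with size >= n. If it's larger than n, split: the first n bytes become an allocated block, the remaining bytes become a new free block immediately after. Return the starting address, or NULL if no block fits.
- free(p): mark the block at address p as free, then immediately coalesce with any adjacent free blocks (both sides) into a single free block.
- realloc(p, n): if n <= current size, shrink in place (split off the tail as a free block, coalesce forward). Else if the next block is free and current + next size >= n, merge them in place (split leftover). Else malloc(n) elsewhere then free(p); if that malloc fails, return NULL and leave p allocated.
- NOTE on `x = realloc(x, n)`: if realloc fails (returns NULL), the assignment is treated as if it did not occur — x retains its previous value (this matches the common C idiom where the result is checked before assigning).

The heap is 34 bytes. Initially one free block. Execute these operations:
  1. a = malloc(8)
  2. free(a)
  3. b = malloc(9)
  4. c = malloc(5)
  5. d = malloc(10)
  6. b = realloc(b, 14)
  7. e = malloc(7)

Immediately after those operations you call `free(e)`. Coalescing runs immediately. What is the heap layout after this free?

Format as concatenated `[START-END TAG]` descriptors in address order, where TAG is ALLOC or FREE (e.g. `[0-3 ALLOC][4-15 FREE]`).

Op 1: a = malloc(8) -> a = 0; heap: [0-7 ALLOC][8-33 FREE]
Op 2: free(a) -> (freed a); heap: [0-33 FREE]
Op 3: b = malloc(9) -> b = 0; heap: [0-8 ALLOC][9-33 FREE]
Op 4: c = malloc(5) -> c = 9; heap: [0-8 ALLOC][9-13 ALLOC][14-33 FREE]
Op 5: d = malloc(10) -> d = 14; heap: [0-8 ALLOC][9-13 ALLOC][14-23 ALLOC][24-33 FREE]
Op 6: b = realloc(b, 14) -> NULL (b unchanged); heap: [0-8 ALLOC][9-13 ALLOC][14-23 ALLOC][24-33 FREE]
Op 7: e = malloc(7) -> e = 24; heap: [0-8 ALLOC][9-13 ALLOC][14-23 ALLOC][24-30 ALLOC][31-33 FREE]
free(e): e = 24 -> block [24-30 ALLOC]; mark free, coalesce with adjacent free neighbors -> [0-8 ALLOC][9-13 ALLOC][14-23 ALLOC][24-33 FREE]

Answer: [0-8 ALLOC][9-13 ALLOC][14-23 ALLOC][24-33 FREE]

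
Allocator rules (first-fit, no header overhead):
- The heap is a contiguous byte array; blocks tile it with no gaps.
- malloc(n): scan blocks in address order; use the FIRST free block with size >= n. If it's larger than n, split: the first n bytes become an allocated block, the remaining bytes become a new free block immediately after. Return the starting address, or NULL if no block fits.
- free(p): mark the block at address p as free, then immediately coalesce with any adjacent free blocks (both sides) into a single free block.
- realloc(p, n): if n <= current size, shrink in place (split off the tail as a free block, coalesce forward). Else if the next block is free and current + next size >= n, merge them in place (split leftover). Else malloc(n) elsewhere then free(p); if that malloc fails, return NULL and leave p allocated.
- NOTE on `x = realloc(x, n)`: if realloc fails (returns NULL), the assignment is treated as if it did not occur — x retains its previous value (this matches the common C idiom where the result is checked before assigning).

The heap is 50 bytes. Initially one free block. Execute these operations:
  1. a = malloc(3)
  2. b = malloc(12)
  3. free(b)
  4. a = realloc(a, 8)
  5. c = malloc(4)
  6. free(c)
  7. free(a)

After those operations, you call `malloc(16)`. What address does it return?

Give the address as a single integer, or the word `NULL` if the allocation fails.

Answer: 0

Derivation:
Op 1: a = malloc(3) -> a = 0; heap: [0-2 ALLOC][3-49 FREE]
Op 2: b = malloc(12) -> b = 3; heap: [0-2 ALLOC][3-14 ALLOC][15-49 FREE]
Op 3: free(b) -> (freed b); heap: [0-2 ALLOC][3-49 FREE]
Op 4: a = realloc(a, 8) -> a = 0; heap: [0-7 ALLOC][8-49 FREE]
Op 5: c = malloc(4) -> c = 8; heap: [0-7 ALLOC][8-11 ALLOC][12-49 FREE]
Op 6: free(c) -> (freed c); heap: [0-7 ALLOC][8-49 FREE]
Op 7: free(a) -> (freed a); heap: [0-49 FREE]
malloc(16): first-fit scan over [0-49 FREE] -> 0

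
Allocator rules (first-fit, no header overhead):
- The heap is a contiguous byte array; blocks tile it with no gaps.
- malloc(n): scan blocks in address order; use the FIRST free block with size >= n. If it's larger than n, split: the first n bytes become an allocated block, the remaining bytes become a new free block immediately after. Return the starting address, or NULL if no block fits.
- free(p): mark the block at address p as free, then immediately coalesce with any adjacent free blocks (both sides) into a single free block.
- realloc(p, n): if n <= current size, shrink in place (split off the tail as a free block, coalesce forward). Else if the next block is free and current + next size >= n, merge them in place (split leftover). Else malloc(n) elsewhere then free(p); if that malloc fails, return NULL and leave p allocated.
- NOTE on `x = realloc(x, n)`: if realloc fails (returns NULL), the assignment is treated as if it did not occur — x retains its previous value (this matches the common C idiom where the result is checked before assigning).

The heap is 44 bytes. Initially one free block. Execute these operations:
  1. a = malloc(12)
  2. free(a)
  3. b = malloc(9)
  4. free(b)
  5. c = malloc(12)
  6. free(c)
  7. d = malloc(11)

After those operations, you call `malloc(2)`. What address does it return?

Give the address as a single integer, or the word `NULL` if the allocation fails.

Op 1: a = malloc(12) -> a = 0; heap: [0-11 ALLOC][12-43 FREE]
Op 2: free(a) -> (freed a); heap: [0-43 FREE]
Op 3: b = malloc(9) -> b = 0; heap: [0-8 ALLOC][9-43 FREE]
Op 4: free(b) -> (freed b); heap: [0-43 FREE]
Op 5: c = malloc(12) -> c = 0; heap: [0-11 ALLOC][12-43 FREE]
Op 6: free(c) -> (freed c); heap: [0-43 FREE]
Op 7: d = malloc(11) -> d = 0; heap: [0-10 ALLOC][11-43 FREE]
malloc(2): first-fit scan over [0-10 ALLOC][11-43 FREE] -> 11

Answer: 11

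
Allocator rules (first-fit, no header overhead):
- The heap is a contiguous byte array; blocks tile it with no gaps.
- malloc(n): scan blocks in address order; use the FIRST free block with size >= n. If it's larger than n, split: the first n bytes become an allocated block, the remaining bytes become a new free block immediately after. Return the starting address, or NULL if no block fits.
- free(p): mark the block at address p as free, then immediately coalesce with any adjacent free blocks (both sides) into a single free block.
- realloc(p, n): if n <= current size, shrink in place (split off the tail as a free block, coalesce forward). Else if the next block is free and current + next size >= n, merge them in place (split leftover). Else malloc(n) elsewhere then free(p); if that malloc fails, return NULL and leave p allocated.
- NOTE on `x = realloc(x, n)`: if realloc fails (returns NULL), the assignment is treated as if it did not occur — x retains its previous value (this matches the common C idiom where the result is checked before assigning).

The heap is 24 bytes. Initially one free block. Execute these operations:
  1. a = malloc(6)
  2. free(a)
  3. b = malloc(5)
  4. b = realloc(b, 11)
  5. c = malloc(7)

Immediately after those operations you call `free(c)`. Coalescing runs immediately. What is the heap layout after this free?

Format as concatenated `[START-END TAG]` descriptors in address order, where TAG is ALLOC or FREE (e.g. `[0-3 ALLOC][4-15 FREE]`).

Op 1: a = malloc(6) -> a = 0; heap: [0-5 ALLOC][6-23 FREE]
Op 2: free(a) -> (freed a); heap: [0-23 FREE]
Op 3: b = malloc(5) -> b = 0; heap: [0-4 ALLOC][5-23 FREE]
Op 4: b = realloc(b, 11) -> b = 0; heap: [0-10 ALLOC][11-23 FREE]
Op 5: c = malloc(7) -> c = 11; heap: [0-10 ALLOC][11-17 ALLOC][18-23 FREE]
free(c): c = 11 -> block [11-17 ALLOC]; mark free, coalesce with adjacent free neighbors -> [0-10 ALLOC][11-23 FREE]

Answer: [0-10 ALLOC][11-23 FREE]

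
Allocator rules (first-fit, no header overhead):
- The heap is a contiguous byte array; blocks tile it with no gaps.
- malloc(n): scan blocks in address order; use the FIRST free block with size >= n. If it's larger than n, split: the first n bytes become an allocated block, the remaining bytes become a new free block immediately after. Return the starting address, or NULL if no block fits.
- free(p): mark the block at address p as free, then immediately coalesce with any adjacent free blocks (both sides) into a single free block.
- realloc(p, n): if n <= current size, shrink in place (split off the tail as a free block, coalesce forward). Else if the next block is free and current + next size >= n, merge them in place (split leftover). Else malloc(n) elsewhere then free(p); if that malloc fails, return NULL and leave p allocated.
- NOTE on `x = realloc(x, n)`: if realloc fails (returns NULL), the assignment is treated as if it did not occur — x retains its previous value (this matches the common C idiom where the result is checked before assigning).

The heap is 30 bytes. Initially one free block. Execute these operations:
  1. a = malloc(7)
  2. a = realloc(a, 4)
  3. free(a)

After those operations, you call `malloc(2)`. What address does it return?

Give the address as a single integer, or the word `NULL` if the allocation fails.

Op 1: a = malloc(7) -> a = 0; heap: [0-6 ALLOC][7-29 FREE]
Op 2: a = realloc(a, 4) -> a = 0; heap: [0-3 ALLOC][4-29 FREE]
Op 3: free(a) -> (freed a); heap: [0-29 FREE]
malloc(2): first-fit scan over [0-29 FREE] -> 0

Answer: 0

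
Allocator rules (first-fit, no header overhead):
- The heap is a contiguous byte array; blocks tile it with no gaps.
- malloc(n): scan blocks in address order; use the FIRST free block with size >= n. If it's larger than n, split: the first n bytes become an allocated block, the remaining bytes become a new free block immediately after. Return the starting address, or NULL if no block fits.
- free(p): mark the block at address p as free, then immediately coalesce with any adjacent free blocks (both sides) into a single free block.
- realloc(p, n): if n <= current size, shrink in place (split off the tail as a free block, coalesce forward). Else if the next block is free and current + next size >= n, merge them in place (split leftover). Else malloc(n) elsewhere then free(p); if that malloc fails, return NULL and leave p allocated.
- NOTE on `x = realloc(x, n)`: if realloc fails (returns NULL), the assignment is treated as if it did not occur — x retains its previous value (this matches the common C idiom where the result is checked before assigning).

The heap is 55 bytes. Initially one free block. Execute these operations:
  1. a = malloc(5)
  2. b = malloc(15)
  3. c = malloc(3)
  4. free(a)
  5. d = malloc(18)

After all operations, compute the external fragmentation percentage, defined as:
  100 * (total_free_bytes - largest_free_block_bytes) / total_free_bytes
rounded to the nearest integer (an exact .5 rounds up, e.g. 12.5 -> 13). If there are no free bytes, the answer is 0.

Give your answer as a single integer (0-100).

Answer: 26

Derivation:
Op 1: a = malloc(5) -> a = 0; heap: [0-4 ALLOC][5-54 FREE]
Op 2: b = malloc(15) -> b = 5; heap: [0-4 ALLOC][5-19 ALLOC][20-54 FREE]
Op 3: c = malloc(3) -> c = 20; heap: [0-4 ALLOC][5-19 ALLOC][20-22 ALLOC][23-54 FREE]
Op 4: free(a) -> (freed a); heap: [0-4 FREE][5-19 ALLOC][20-22 ALLOC][23-54 FREE]
Op 5: d = malloc(18) -> d = 23; heap: [0-4 FREE][5-19 ALLOC][20-22 ALLOC][23-40 ALLOC][41-54 FREE]
Free blocks: [5 14] total_free=19 largest=14 -> 100*(19-14)/19 = 500/19 ≈ 26.316 -> rounds to 26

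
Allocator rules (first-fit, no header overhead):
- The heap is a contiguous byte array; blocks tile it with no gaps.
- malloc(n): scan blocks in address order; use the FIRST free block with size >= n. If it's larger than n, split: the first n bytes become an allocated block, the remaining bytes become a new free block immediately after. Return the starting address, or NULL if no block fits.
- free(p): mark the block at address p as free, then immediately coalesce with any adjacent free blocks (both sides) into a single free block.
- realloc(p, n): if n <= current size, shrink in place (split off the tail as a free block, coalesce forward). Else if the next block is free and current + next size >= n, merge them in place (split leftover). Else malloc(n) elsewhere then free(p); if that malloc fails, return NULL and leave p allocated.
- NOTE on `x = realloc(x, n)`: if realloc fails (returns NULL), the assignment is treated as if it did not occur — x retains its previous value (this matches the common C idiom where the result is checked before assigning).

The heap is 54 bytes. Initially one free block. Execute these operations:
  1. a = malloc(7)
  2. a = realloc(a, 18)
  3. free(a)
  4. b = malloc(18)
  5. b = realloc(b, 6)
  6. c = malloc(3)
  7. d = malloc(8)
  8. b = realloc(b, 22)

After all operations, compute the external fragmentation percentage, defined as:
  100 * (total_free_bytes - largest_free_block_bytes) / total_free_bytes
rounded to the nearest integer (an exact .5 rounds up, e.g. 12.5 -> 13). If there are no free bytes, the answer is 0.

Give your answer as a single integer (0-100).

Answer: 29

Derivation:
Op 1: a = malloc(7) -> a = 0; heap: [0-6 ALLOC][7-53 FREE]
Op 2: a = realloc(a, 18) -> a = 0; heap: [0-17 ALLOC][18-53 FREE]
Op 3: free(a) -> (freed a); heap: [0-53 FREE]
Op 4: b = malloc(18) -> b = 0; heap: [0-17 ALLOC][18-53 FREE]
Op 5: b = realloc(b, 6) -> b = 0; heap: [0-5 ALLOC][6-53 FREE]
Op 6: c = malloc(3) -> c = 6; heap: [0-5 ALLOC][6-8 ALLOC][9-53 FREE]
Op 7: d = malloc(8) -> d = 9; heap: [0-5 ALLOC][6-8 ALLOC][9-16 ALLOC][17-53 FREE]
Op 8: b = realloc(b, 22) -> b = 17; heap: [0-5 FREE][6-8 ALLOC][9-16 ALLOC][17-38 ALLOC][39-53 FREE]
Free blocks: [6 15] total_free=21 largest=15 -> 100*(21-15)/21 = 600/21 ≈ 28.571 -> rounds to 29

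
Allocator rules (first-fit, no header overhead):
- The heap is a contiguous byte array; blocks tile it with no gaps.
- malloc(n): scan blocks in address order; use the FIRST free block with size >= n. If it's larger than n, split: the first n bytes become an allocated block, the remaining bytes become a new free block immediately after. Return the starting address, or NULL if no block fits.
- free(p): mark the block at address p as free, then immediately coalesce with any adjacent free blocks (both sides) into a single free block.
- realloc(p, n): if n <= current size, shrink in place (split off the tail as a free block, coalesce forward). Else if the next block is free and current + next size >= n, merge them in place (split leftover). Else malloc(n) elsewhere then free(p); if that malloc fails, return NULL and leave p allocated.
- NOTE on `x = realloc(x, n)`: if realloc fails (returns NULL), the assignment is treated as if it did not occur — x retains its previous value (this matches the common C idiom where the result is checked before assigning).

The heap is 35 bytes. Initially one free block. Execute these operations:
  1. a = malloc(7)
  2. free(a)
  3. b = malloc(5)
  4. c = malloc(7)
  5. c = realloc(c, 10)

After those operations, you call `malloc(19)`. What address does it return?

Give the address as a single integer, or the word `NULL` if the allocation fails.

Op 1: a = malloc(7) -> a = 0; heap: [0-6 ALLOC][7-34 FREE]
Op 2: free(a) -> (freed a); heap: [0-34 FREE]
Op 3: b = malloc(5) -> b = 0; heap: [0-4 ALLOC][5-34 FREE]
Op 4: c = malloc(7) -> c = 5; heap: [0-4 ALLOC][5-11 ALLOC][12-34 FREE]
Op 5: c = realloc(c, 10) -> c = 5; heap: [0-4 ALLOC][5-14 ALLOC][15-34 FREE]
malloc(19): first-fit scan over [0-4 ALLOC][5-14 ALLOC][15-34 FREE] -> 15

Answer: 15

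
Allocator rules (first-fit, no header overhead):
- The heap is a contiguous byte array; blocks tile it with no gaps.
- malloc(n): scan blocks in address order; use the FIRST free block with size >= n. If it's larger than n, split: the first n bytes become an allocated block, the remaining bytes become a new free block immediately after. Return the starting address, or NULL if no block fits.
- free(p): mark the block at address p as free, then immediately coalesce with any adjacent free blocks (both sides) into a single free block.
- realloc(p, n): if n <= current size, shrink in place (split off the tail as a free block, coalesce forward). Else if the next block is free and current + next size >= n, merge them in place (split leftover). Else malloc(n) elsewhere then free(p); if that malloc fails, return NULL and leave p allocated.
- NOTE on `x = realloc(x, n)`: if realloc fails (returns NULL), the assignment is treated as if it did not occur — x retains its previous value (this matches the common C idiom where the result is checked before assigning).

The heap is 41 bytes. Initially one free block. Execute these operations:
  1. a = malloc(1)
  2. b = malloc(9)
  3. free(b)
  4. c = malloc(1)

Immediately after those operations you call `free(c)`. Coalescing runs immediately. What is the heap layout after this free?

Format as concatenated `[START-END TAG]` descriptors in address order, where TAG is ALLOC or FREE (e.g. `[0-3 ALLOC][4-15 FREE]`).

Op 1: a = malloc(1) -> a = 0; heap: [0-0 ALLOC][1-40 FREE]
Op 2: b = malloc(9) -> b = 1; heap: [0-0 ALLOC][1-9 ALLOC][10-40 FREE]
Op 3: free(b) -> (freed b); heap: [0-0 ALLOC][1-40 FREE]
Op 4: c = malloc(1) -> c = 1; heap: [0-0 ALLOC][1-1 ALLOC][2-40 FREE]
free(c): c = 1 -> block [1-1 ALLOC]; mark free, coalesce with adjacent free neighbors -> [0-0 ALLOC][1-40 FREE]

Answer: [0-0 ALLOC][1-40 FREE]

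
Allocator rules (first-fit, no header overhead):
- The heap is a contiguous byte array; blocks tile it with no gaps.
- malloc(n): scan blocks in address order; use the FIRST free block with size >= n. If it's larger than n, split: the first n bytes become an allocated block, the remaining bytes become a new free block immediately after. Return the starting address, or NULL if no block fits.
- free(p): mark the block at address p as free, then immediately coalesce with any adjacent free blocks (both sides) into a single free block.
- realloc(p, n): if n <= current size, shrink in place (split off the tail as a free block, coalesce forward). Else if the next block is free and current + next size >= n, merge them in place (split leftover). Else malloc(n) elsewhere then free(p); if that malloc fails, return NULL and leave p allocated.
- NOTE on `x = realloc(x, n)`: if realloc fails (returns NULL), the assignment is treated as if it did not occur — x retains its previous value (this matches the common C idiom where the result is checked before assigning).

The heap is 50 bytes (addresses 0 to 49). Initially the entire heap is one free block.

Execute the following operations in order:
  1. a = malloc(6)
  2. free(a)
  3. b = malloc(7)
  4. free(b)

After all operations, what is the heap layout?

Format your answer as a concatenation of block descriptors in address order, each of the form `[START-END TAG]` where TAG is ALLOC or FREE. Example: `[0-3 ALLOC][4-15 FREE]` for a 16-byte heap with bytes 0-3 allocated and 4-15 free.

Op 1: a = malloc(6) -> a = 0; heap: [0-5 ALLOC][6-49 FREE]
Op 2: free(a) -> (freed a); heap: [0-49 FREE]
Op 3: b = malloc(7) -> b = 0; heap: [0-6 ALLOC][7-49 FREE]
Op 4: free(b) -> (freed b); heap: [0-49 FREE]

Answer: [0-49 FREE]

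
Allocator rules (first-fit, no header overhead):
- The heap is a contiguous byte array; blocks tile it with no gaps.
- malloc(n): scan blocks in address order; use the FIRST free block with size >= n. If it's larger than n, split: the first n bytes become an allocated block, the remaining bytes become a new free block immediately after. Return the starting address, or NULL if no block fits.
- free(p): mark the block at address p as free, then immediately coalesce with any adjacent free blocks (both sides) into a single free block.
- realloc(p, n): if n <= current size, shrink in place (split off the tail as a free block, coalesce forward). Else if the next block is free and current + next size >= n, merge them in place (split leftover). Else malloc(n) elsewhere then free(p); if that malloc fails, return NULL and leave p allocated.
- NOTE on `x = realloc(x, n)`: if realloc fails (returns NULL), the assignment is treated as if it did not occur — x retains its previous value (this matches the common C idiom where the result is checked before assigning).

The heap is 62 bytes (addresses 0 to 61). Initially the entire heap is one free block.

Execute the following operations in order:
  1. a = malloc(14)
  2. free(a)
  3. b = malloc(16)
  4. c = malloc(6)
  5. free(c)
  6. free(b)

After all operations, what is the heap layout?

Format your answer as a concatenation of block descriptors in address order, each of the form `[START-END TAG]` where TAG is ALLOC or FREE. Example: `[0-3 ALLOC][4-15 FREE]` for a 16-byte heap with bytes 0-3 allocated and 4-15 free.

Op 1: a = malloc(14) -> a = 0; heap: [0-13 ALLOC][14-61 FREE]
Op 2: free(a) -> (freed a); heap: [0-61 FREE]
Op 3: b = malloc(16) -> b = 0; heap: [0-15 ALLOC][16-61 FREE]
Op 4: c = malloc(6) -> c = 16; heap: [0-15 ALLOC][16-21 ALLOC][22-61 FREE]
Op 5: free(c) -> (freed c); heap: [0-15 ALLOC][16-61 FREE]
Op 6: free(b) -> (freed b); heap: [0-61 FREE]

Answer: [0-61 FREE]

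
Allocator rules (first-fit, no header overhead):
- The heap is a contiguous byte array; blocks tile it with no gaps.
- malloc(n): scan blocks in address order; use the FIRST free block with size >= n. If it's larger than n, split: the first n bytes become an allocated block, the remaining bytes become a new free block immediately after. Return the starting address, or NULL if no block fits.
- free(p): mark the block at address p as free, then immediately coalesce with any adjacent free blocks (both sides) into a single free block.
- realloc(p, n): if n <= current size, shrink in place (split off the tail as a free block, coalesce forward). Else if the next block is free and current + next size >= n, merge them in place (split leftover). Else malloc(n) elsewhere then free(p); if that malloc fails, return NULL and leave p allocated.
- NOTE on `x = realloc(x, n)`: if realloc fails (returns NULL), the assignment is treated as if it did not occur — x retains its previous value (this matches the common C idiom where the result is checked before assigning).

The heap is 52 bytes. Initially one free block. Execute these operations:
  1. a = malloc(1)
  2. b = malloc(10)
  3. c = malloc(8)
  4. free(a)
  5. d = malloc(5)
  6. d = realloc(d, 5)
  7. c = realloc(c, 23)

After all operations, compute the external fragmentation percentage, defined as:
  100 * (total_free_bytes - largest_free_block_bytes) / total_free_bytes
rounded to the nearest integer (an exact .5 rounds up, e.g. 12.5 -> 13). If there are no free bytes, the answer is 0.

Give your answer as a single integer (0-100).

Answer: 43

Derivation:
Op 1: a = malloc(1) -> a = 0; heap: [0-0 ALLOC][1-51 FREE]
Op 2: b = malloc(10) -> b = 1; heap: [0-0 ALLOC][1-10 ALLOC][11-51 FREE]
Op 3: c = malloc(8) -> c = 11; heap: [0-0 ALLOC][1-10 ALLOC][11-18 ALLOC][19-51 FREE]
Op 4: free(a) -> (freed a); heap: [0-0 FREE][1-10 ALLOC][11-18 ALLOC][19-51 FREE]
Op 5: d = malloc(5) -> d = 19; heap: [0-0 FREE][1-10 ALLOC][11-18 ALLOC][19-23 ALLOC][24-51 FREE]
Op 6: d = realloc(d, 5) -> d = 19; heap: [0-0 FREE][1-10 ALLOC][11-18 ALLOC][19-23 ALLOC][24-51 FREE]
Op 7: c = realloc(c, 23) -> c = 24; heap: [0-0 FREE][1-10 ALLOC][11-18 FREE][19-23 ALLOC][24-46 ALLOC][47-51 FREE]
Free blocks: [1 8 5] total_free=14 largest=8 -> 100*(14-8)/14 = 600/14 ≈ 42.857 -> rounds to 43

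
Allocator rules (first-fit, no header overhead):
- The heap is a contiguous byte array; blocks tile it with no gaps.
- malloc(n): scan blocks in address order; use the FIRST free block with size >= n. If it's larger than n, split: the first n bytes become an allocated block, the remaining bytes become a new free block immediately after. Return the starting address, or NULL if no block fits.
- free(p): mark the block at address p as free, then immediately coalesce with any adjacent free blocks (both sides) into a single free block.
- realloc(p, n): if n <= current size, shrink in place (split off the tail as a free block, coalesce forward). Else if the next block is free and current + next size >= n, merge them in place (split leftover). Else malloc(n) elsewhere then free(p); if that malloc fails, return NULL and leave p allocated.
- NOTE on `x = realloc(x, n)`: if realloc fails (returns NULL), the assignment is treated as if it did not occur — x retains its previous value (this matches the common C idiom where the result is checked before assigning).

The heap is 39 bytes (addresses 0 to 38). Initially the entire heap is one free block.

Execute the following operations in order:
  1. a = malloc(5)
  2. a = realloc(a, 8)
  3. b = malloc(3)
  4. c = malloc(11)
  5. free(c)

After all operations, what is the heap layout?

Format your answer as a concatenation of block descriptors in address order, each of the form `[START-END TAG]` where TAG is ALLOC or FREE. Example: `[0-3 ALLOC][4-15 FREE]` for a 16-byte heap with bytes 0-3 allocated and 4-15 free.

Op 1: a = malloc(5) -> a = 0; heap: [0-4 ALLOC][5-38 FREE]
Op 2: a = realloc(a, 8) -> a = 0; heap: [0-7 ALLOC][8-38 FREE]
Op 3: b = malloc(3) -> b = 8; heap: [0-7 ALLOC][8-10 ALLOC][11-38 FREE]
Op 4: c = malloc(11) -> c = 11; heap: [0-7 ALLOC][8-10 ALLOC][11-21 ALLOC][22-38 FREE]
Op 5: free(c) -> (freed c); heap: [0-7 ALLOC][8-10 ALLOC][11-38 FREE]

Answer: [0-7 ALLOC][8-10 ALLOC][11-38 FREE]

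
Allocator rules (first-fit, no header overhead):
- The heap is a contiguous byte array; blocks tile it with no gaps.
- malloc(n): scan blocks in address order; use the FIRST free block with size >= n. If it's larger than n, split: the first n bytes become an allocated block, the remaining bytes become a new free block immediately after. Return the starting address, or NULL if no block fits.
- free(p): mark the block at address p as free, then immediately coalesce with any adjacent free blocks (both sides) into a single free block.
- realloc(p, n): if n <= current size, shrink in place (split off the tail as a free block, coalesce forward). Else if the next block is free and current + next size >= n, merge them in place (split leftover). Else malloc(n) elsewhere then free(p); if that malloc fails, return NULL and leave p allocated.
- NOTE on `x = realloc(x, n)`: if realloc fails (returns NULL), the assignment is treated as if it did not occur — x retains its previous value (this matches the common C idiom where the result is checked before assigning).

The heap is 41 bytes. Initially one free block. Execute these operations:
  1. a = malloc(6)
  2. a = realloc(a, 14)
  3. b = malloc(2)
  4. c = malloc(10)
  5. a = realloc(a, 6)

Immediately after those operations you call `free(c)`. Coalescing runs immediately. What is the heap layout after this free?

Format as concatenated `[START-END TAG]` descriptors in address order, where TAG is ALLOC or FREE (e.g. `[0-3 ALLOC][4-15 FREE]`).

Op 1: a = malloc(6) -> a = 0; heap: [0-5 ALLOC][6-40 FREE]
Op 2: a = realloc(a, 14) -> a = 0; heap: [0-13 ALLOC][14-40 FREE]
Op 3: b = malloc(2) -> b = 14; heap: [0-13 ALLOC][14-15 ALLOC][16-40 FREE]
Op 4: c = malloc(10) -> c = 16; heap: [0-13 ALLOC][14-15 ALLOC][16-25 ALLOC][26-40 FREE]
Op 5: a = realloc(a, 6) -> a = 0; heap: [0-5 ALLOC][6-13 FREE][14-15 ALLOC][16-25 ALLOC][26-40 FREE]
free(c): c = 16 -> block [16-25 ALLOC]; mark free, coalesce with adjacent free neighbors -> [0-5 ALLOC][6-13 FREE][14-15 ALLOC][16-40 FREE]

Answer: [0-5 ALLOC][6-13 FREE][14-15 ALLOC][16-40 FREE]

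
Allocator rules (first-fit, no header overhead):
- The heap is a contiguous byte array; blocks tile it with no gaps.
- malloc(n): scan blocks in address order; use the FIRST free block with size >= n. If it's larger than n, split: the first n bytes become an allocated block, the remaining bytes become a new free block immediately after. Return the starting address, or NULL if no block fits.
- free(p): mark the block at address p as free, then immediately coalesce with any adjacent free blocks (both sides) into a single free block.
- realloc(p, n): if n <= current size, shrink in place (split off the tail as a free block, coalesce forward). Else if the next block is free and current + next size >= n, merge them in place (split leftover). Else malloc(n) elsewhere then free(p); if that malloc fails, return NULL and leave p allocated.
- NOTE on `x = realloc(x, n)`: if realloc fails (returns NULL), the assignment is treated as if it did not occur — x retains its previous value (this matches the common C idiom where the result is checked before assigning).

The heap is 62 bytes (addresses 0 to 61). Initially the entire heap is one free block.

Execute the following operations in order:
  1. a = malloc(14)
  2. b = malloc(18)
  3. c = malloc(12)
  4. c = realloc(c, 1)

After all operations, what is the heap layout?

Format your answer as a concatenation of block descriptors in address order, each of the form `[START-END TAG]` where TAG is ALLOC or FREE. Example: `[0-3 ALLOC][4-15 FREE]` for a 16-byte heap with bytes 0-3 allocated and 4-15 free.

Answer: [0-13 ALLOC][14-31 ALLOC][32-32 ALLOC][33-61 FREE]

Derivation:
Op 1: a = malloc(14) -> a = 0; heap: [0-13 ALLOC][14-61 FREE]
Op 2: b = malloc(18) -> b = 14; heap: [0-13 ALLOC][14-31 ALLOC][32-61 FREE]
Op 3: c = malloc(12) -> c = 32; heap: [0-13 ALLOC][14-31 ALLOC][32-43 ALLOC][44-61 FREE]
Op 4: c = realloc(c, 1) -> c = 32; heap: [0-13 ALLOC][14-31 ALLOC][32-32 ALLOC][33-61 FREE]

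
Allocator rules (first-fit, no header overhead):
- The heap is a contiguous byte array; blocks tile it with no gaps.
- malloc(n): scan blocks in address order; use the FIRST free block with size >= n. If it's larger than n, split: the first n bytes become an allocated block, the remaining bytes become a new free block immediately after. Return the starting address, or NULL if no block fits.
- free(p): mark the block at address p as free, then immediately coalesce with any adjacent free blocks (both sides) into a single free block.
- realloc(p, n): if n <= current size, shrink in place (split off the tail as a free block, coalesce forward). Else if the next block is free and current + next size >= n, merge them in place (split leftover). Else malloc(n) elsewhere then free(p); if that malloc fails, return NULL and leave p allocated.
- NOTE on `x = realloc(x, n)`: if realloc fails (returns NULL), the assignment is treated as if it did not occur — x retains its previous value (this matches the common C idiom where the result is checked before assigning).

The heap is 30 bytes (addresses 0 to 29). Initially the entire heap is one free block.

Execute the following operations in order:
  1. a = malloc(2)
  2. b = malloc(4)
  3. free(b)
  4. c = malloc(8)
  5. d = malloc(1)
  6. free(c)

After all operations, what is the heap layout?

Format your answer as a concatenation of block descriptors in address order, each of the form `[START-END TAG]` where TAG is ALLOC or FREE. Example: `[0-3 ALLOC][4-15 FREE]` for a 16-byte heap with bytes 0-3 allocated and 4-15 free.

Op 1: a = malloc(2) -> a = 0; heap: [0-1 ALLOC][2-29 FREE]
Op 2: b = malloc(4) -> b = 2; heap: [0-1 ALLOC][2-5 ALLOC][6-29 FREE]
Op 3: free(b) -> (freed b); heap: [0-1 ALLOC][2-29 FREE]
Op 4: c = malloc(8) -> c = 2; heap: [0-1 ALLOC][2-9 ALLOC][10-29 FREE]
Op 5: d = malloc(1) -> d = 10; heap: [0-1 ALLOC][2-9 ALLOC][10-10 ALLOC][11-29 FREE]
Op 6: free(c) -> (freed c); heap: [0-1 ALLOC][2-9 FREE][10-10 ALLOC][11-29 FREE]

Answer: [0-1 ALLOC][2-9 FREE][10-10 ALLOC][11-29 FREE]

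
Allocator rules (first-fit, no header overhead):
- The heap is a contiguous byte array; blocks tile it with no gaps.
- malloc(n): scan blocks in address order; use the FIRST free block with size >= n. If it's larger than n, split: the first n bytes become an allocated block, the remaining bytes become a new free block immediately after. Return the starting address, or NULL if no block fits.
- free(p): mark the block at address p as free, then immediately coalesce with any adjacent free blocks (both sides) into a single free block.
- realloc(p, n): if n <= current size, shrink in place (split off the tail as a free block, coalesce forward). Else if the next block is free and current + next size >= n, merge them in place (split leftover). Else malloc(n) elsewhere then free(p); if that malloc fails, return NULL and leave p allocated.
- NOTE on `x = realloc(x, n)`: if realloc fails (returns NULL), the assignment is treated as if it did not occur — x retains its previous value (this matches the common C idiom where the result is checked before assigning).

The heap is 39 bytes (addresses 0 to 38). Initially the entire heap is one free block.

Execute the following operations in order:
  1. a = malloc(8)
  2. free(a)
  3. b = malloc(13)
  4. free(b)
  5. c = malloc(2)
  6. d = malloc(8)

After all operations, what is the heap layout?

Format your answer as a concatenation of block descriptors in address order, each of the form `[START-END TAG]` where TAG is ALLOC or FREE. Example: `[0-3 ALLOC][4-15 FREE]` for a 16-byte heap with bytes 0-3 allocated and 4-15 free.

Answer: [0-1 ALLOC][2-9 ALLOC][10-38 FREE]

Derivation:
Op 1: a = malloc(8) -> a = 0; heap: [0-7 ALLOC][8-38 FREE]
Op 2: free(a) -> (freed a); heap: [0-38 FREE]
Op 3: b = malloc(13) -> b = 0; heap: [0-12 ALLOC][13-38 FREE]
Op 4: free(b) -> (freed b); heap: [0-38 FREE]
Op 5: c = malloc(2) -> c = 0; heap: [0-1 ALLOC][2-38 FREE]
Op 6: d = malloc(8) -> d = 2; heap: [0-1 ALLOC][2-9 ALLOC][10-38 FREE]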